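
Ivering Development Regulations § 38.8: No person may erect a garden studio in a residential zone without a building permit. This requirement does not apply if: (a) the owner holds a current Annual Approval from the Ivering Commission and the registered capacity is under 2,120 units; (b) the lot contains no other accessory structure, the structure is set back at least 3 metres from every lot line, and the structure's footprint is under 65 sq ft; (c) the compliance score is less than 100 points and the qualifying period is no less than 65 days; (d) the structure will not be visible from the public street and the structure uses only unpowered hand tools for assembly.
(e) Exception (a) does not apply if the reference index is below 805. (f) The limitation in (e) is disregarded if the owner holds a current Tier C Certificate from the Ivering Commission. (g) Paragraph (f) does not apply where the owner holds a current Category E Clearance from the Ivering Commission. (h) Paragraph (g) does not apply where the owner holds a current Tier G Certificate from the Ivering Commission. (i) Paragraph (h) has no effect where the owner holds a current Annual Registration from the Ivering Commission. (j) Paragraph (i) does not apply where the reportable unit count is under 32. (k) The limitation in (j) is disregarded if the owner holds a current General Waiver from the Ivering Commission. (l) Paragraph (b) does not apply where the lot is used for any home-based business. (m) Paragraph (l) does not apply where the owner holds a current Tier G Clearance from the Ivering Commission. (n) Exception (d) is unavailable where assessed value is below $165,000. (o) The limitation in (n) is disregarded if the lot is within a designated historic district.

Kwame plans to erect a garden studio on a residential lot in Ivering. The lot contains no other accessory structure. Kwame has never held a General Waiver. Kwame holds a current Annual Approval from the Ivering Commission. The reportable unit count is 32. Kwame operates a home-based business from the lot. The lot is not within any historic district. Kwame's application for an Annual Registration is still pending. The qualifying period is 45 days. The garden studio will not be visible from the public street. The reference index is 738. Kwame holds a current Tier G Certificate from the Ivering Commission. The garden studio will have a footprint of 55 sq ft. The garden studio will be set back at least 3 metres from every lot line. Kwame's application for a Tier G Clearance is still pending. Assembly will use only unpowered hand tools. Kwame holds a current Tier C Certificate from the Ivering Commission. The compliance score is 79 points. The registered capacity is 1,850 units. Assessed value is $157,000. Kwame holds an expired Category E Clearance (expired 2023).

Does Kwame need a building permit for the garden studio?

No — exception (a) applies; Kwame does not need a building permit.

All of (a)'s requirements are met (a current Annual Approval is held; the registered capacity is 1,850 units, under the 2,120 units limit). As to paragraphs (e)–(k): (e) is triggered (the reference index is 738, below the 805 limit), but yields to (f): (f) operates against (e): a current Tier C Certificate is held. (g) does not operate here (there is no Category E Clearance in force), so (f) stands. So (a) applies.
All of (b)'s requirements are met (the lot has no other accessory structure; the setback is at least 3 m on every side; the structure's footprint is 55 sq ft, under the 65 sq ft limit). But: (l) is engaged — a home-based business operates on the lot. (m) is not engaged (the Tier G Clearance is not current), so (l) stands. So (b) is unavailable.
Exception (c) fails — the qualifying period is 45 days, short of 65 days.
All of (d)'s requirements are met (the structure will not be visible from the street; assembly uses only hand tools). But: (n) operates against (d): assessed value is $157,000, below the $165,000 limit. (o) does not operate here (the lot is not in a historic district), so (n) stands. (d) is therefore removed.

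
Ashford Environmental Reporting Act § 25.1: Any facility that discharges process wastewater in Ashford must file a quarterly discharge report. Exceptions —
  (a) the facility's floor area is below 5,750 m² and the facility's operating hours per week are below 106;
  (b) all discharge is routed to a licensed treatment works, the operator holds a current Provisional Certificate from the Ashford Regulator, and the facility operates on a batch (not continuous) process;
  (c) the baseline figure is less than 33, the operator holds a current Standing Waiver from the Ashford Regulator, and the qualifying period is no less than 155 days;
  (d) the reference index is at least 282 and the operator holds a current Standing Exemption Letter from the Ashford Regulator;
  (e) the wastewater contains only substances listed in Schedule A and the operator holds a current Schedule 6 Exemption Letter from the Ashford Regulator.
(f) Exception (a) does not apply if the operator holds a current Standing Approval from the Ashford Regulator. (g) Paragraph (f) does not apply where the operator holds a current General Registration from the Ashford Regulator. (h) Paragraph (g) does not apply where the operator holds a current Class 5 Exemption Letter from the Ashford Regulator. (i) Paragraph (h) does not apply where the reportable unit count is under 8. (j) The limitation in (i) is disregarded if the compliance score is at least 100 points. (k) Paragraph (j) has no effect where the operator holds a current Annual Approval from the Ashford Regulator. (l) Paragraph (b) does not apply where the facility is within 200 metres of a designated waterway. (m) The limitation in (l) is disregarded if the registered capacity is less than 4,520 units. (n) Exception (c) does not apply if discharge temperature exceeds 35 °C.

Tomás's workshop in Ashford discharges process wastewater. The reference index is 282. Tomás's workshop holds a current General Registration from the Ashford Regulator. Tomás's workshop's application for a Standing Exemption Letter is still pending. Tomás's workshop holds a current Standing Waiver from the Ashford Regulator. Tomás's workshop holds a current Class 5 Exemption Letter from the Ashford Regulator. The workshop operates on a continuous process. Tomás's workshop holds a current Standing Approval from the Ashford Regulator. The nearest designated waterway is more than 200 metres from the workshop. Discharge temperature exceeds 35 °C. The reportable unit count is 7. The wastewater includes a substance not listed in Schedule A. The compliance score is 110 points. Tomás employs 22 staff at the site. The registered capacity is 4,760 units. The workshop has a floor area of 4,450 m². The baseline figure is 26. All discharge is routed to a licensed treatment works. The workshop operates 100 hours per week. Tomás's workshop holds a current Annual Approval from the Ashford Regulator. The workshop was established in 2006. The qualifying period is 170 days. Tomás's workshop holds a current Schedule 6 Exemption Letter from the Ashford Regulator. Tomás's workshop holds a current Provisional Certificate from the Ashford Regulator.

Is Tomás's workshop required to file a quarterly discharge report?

No — exception (a) applies; Tomás's workshop is not required to file a quarterly discharge report.

Exception (a) is satisfied on its face — the facility's floor area is 4,450 m², below the 5,750 m² limit; the facility's operating hours per week are 100, below the 106 limit. Under paragraphs (f)–(k): (f) is engaged (a current Standing Approval is held), but is set aside by (g): (g) operates against (f): a current General Registration is held. (h) would limit (g) — a current Class 5 Exemption Letter is held — but (i) sets (h) aside: (i) operates against (h): the reportable unit count is 7, under the 8 limit. (j) operates (the compliance score is 110 points, meeting the 100 points threshold), but is overridden by (k): (k) operates against (j): a current Annual Approval is held. (a) remains available.
Exception (b) does not apply: the facility operates on a continuous process.
Exception (c) is satisfied on its face — the baseline figure is 26, less than the 33 limit; a current Standing Waiver is held; the qualifying period is 170 days, meeting the 155 days threshold. Turning to paragraph (n): (n) is triggered — discharge temperature exceeds 35 °C. (c) is therefore removed.
Exception (d) does not apply: the Standing Exemption Letter is not current.
Exception (e) fails — the wastewater includes a non-Schedule-A substance.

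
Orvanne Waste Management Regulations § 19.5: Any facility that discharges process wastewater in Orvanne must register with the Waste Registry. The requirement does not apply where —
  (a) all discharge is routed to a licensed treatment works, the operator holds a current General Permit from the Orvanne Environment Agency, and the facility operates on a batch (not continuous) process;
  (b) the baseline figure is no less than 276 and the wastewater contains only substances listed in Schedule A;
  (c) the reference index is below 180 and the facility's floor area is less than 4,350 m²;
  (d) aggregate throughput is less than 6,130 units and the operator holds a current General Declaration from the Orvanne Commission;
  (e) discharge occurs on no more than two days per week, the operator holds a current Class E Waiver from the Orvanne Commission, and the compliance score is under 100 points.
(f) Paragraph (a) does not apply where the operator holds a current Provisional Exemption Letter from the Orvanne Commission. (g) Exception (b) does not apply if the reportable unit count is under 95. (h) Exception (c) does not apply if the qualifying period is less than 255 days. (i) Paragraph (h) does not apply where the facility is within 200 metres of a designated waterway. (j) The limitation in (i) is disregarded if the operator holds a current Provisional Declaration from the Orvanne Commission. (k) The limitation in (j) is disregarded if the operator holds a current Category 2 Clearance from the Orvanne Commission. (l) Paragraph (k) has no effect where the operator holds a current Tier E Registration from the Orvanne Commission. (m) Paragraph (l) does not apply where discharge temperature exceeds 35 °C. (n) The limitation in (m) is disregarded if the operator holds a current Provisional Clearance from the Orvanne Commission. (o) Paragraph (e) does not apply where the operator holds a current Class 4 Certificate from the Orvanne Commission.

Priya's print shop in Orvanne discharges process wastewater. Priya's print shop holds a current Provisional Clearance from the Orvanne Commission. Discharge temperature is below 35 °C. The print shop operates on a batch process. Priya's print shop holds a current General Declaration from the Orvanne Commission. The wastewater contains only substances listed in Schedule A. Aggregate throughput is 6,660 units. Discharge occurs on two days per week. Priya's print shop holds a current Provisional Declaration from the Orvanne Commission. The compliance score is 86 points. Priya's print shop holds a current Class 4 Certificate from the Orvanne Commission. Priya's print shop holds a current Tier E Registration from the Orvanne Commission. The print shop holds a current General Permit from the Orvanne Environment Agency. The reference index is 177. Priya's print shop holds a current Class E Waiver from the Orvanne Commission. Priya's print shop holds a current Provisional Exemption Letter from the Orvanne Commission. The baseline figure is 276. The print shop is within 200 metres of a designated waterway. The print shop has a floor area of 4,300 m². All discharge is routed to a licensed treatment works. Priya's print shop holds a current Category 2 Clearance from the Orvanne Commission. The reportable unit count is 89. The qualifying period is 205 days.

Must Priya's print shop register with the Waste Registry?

Exception (a)'s conditions are all satisfied: discharge is routed to a licensed treatment works; a current General Permit is held; the facility operates on a batch process. However, paragraph (f) must be considered: (f) operates against (a): a current Provisional Exemption Letter is held. (a) is therefore removed.
Exception (b) is satisfied on its face — the baseline figure is 276, meeting the 276 threshold; the wastewater is Schedule-A-only. However, paragraph (g) must be considered: (g) operates against (b): the reportable unit count is 89, under the 95 limit. Exception (b) does not apply.
Exception (c)'s conditions are all satisfied: the reference index is 177, below the 180 limit; the facility's floor area is 4,300 m², less than the 4,350 m² limit. But applying paragraphs (h)–(n): (h) operates against (c): the qualifying period is 205 days, less than the 255 days limit. (i) would limit (h) — the print shop is within 200 m of a designated waterway — but (j) sets (i) aside: (j) operates against (i): a current Provisional Declaration is held. (k) operates (a current Category 2 Clearance is held), but is itself disapplied by (l): (l) is triggered — a current Tier E Registration is held. (m) is inapplicable (discharge temperature is below 35 °C), so (l) stands. So (c) is unavailable.
Exception (d) does not apply: aggregate throughput is 6,660 units, not less than 6,130 units.
Exception (e): discharge occurs on no more than two days per week; a current Class E Waiver is held; the compliance score is 86 points, under the 100 points limit — every condition holds. But: (o) operates against (e): a current Class 4 Certificate is held. (e) is therefore removed.
No exception applies. The general rule governs.

Yes — Priya's print shop must register with the Waste Registry.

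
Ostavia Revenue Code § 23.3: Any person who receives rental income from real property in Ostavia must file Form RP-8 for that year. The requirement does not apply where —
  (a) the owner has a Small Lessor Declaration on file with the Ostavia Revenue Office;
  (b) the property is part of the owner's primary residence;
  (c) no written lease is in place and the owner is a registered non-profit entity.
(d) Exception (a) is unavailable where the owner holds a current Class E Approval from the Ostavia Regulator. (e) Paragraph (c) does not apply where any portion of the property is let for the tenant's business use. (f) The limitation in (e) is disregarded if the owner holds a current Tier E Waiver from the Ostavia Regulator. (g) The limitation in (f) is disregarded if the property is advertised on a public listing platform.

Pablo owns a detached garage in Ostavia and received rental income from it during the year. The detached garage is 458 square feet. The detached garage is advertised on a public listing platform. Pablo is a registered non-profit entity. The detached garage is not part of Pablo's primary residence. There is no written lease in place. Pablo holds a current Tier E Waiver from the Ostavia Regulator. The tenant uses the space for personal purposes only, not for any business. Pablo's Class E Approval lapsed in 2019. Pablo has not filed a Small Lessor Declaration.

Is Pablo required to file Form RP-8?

No — exception (c) applies; Pablo is not required to file Form RP-8.

Exception (a) fails — no Small Lessor Declaration is on file.
Exception (b) fails — the detached garage is not part of the primary residence.
Exception (c) is satisfied on its face — there is no written lease; Pablo is a registered non-profit. Under paragraphs (e)–(g): (e) is not triggered — the space is used for personal purposes only. Exception (c) stands.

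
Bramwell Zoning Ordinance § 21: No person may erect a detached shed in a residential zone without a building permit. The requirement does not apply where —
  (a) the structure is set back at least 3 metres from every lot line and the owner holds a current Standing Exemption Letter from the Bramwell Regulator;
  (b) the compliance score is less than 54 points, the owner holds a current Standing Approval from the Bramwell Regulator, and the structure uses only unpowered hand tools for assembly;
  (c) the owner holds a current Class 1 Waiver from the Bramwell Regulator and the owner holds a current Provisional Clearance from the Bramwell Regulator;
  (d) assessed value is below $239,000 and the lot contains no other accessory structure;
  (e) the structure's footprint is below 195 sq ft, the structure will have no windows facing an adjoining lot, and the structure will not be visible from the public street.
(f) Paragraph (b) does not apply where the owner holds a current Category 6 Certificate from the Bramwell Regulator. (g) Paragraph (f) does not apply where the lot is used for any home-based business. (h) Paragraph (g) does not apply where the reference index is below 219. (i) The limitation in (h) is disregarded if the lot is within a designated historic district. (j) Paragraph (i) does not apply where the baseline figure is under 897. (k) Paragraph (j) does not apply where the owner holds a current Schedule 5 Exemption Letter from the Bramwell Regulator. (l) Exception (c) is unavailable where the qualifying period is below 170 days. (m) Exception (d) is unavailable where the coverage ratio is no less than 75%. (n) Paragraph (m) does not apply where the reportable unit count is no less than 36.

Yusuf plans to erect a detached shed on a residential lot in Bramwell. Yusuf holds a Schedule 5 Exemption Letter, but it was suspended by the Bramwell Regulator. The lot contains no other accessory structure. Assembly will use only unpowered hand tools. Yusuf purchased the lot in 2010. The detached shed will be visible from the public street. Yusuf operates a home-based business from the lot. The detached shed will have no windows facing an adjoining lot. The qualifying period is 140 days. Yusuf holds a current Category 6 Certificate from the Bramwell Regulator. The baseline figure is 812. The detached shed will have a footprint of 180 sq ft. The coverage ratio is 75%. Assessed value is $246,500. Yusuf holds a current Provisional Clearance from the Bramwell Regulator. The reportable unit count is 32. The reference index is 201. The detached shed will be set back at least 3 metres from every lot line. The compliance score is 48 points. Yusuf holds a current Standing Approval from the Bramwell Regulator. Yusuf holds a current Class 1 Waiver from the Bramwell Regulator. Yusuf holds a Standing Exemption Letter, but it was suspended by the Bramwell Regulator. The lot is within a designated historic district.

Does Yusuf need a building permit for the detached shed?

Yes — Yusuf must obtain a building permit.

Exception (a) does not apply: there is no Standing Exemption Letter in force.
Exception (b)'s conditions are all satisfied: the compliance score is 48 points, less than the 54 points limit; a current Standing Approval is held; assembly uses only hand tools. Turning to paragraphs (f)–(k): (f) is engaged — a current Category 6 Certificate is held. (g) would limit (f) — a home-based business operates on the lot — but (h) sets (g) aside: (h) operates against (g): the reference index is 201, below the 219 limit. (i) would limit (h) — the lot is in a historic district — but (j) sets (i) aside: (j) is triggered — the baseline figure is 812, under the 897 limit. (k) does not operate here (no current Schedule 5 Exemption Letter is held), so (j) stands. Exception (b) does not apply.
Exception (c) is satisfied on its face — a current Class 1 Waiver is held; a current Provisional Clearance is held. But applying paragraph (l): (l) operates against (c): the qualifying period is 140 days, below the 170 days limit. (c) is therefore removed.
Exception (d) fails — assessed value is $246,500, not below $239,000.
Exception (e) does not apply: the structure will be visible from the street.
None of the exceptions is available; § 21 applies in full.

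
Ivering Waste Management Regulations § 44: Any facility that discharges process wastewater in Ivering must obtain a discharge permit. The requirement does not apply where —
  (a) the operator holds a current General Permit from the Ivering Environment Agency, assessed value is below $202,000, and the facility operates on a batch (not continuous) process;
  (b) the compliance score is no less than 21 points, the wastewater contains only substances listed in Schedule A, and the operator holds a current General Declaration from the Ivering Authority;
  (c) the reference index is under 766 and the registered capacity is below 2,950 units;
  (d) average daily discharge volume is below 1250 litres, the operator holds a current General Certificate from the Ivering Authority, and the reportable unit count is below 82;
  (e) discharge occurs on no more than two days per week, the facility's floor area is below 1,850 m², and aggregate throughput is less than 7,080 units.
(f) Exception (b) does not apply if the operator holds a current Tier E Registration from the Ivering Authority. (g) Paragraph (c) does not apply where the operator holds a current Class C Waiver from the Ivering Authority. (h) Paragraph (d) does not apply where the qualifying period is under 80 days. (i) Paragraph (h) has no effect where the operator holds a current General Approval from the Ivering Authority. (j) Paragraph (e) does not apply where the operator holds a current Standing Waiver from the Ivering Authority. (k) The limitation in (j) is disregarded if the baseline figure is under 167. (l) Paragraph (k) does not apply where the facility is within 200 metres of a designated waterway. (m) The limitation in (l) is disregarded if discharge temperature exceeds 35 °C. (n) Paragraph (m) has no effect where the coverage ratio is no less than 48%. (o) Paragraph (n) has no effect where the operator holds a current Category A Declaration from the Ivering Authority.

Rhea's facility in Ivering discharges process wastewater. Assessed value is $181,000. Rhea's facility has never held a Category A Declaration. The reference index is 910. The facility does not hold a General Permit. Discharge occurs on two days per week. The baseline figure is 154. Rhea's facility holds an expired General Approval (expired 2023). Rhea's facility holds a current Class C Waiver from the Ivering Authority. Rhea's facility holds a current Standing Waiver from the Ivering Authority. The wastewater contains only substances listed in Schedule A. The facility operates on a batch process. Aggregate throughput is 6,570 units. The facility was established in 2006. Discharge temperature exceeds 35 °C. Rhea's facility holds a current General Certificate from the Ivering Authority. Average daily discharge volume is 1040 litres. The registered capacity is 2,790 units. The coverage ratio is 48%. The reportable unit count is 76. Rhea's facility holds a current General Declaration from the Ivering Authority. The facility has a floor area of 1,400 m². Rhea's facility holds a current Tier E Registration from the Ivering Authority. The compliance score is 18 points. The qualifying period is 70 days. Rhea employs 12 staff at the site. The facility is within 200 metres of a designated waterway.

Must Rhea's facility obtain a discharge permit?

Exception (a) does not apply: no General Permit is held.
Exception (b) requires that the compliance score is no less than 21 points; but the compliance score is 18 points, short of 21 points, so (b) is unavailable.
Exception (c) requires that the reference index is under 766; but the reference index is 910, not under 766, so (c) is unavailable.
All of (d)'s requirements are met (average daily discharge volume is 1040 litres, below the 1250 litres limit; a current General Certificate is held; the reportable unit count is 76, below the 82 limit). But applying paragraphs (h)–(i): (h) operates against (d): the qualifying period is 70 days, under the 80 days limit. (i), which would lift (h), is inapplicable — no current General Approval is held. (d) is therefore removed.
Exception (e) is satisfied on its face — discharge occurs on no more than two days per week; the facility's floor area is 1,400 m², below the 1,850 m² limit; aggregate throughput is 6,570 units, less than the 7,080 units limit. But: (j) is engaged — a current Standing Waiver is held. (k) is triggered (the baseline figure is 154, under the 167 limit), but is overridden by (l): (l) operates against (k): the facility is within 200 m of a designated waterway. (m) is engaged (discharge temperature exceeds 35 °C), but is set aside by (n): (n) operates — the coverage ratio is 48%, meeting the 48% threshold. (o) is not triggered (no current Category A Declaration is held), so (n) stands. (e) is therefore removed.
No exception applies. The general rule governs.

Yes — Rhea's facility must obtain a discharge permit.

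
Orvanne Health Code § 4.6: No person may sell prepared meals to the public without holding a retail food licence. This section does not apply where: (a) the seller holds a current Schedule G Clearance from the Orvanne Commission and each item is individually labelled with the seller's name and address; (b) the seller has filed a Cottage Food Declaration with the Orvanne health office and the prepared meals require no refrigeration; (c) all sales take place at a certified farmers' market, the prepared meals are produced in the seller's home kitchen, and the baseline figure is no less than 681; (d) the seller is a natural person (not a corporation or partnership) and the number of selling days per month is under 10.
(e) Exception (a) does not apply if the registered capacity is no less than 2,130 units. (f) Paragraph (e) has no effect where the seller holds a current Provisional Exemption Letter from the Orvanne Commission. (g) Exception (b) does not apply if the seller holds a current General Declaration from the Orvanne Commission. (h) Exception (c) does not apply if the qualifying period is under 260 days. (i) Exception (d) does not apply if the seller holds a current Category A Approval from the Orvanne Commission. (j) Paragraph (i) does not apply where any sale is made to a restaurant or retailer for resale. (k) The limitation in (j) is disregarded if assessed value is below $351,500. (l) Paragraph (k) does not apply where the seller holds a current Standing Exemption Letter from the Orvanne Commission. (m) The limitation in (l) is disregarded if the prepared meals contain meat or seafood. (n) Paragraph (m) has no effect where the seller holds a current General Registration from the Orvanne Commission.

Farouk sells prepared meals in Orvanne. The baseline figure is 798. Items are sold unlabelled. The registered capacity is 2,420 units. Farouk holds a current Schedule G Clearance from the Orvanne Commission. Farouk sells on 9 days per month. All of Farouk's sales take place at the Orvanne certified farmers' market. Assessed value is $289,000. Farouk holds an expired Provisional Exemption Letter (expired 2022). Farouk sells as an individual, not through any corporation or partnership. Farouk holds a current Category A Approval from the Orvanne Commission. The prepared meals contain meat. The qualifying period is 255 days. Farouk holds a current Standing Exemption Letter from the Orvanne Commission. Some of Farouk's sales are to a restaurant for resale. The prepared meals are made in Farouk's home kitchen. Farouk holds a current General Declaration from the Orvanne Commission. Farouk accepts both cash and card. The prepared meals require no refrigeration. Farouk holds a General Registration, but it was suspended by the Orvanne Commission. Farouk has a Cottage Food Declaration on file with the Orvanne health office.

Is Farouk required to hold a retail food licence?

Exception (a) fails — items are sold unlabelled.
Exception (b)'s conditions are all satisfied: a Cottage Food Declaration is on file; the prepared meals are shelf-stable. But: (g) operates against (b): a current General Declaration is held. So (b) is unavailable.
All of (c)'s requirements are met (all sales are at a certified farmers' market; the prepared meals are home-kitchen produced; the baseline figure is 798, meeting the 681 threshold). However, paragraph (h) must be considered: (h) is engaged — the qualifying period is 255 days, under the 260 days limit. (c) is therefore removed.
Exception (d) is satisfied on its face — the seller is a natural person; the number of selling days per month is 9, under the 10 limit. But: (i) operates against (d): a current Category A Approval is held. (j) is triggered (some sales are to a restaurant for resale), but is itself disapplied by (k): (k) operates against (j): assessed value is $289,000, below the $351,500 limit. (l) operates (a current Standing Exemption Letter is held), but is overridden by (m): (m) is triggered — the prepared meals contain meat. (n), which would lift (m), is not engaged — the General Registration is not current. (d) is therefore removed.
No exception applies. The general rule governs.

Yes — Farouk must hold a retail food licence.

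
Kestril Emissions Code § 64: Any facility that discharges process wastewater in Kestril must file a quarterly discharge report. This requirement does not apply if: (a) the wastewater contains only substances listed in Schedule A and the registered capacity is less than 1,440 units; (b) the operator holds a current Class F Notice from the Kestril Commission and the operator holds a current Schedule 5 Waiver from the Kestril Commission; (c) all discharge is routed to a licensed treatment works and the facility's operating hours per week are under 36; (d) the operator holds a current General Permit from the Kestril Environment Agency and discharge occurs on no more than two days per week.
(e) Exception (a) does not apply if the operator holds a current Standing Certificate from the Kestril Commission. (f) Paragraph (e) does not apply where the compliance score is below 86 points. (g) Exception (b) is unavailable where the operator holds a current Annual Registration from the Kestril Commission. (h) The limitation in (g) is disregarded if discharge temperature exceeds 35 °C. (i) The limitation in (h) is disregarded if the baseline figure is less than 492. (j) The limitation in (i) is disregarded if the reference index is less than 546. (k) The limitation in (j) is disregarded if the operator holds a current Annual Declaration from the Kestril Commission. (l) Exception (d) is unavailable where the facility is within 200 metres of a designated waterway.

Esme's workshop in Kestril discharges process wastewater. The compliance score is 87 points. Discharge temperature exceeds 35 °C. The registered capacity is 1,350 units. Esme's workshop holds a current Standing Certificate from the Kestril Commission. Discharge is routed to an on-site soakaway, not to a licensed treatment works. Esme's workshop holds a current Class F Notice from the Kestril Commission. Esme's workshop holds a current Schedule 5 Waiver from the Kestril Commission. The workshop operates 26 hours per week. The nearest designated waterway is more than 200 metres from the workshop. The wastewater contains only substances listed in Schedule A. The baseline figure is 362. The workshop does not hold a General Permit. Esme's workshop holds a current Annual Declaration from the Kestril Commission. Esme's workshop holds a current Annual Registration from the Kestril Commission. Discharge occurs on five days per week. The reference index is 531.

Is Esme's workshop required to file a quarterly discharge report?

Yes — Esme's workshop must file a quarterly discharge report.

Exception (a)'s conditions are all satisfied: the wastewater is Schedule-A-only; the registered capacity is 1,350 units, less than the 1,440 units limit. Turning to paragraphs (e)–(f): (e) operates — a current Standing Certificate is held. (f), which would lift (e), does not operate here — the compliance score is 87 points, not below 86 points. (a) is therefore removed.
All of (b)'s requirements are met (a current Class F Notice is held; a current Schedule 5 Waiver is held). However, paragraphs (g)–(k) must be considered: (g) applies — a current Annual Registration is held. (h) operates (discharge temperature exceeds 35 °C), but is itself disapplied by (i): (i) operates against (h): the baseline figure is 362, less than the 492 limit. (j) would limit (i) — the reference index is 531, less than the 546 limit — but (k) sets (j) aside: (k) operates against (j): a current Annual Declaration is held. (b) is therefore removed.
Exception (c) requires that all discharge is routed to a licensed treatment works; but discharge is not routed to a licensed treatment works, so (c) is unavailable.
Exception (d) does not apply: no General Permit is held.
No exception is made out. Esme's workshop falls within the general rule.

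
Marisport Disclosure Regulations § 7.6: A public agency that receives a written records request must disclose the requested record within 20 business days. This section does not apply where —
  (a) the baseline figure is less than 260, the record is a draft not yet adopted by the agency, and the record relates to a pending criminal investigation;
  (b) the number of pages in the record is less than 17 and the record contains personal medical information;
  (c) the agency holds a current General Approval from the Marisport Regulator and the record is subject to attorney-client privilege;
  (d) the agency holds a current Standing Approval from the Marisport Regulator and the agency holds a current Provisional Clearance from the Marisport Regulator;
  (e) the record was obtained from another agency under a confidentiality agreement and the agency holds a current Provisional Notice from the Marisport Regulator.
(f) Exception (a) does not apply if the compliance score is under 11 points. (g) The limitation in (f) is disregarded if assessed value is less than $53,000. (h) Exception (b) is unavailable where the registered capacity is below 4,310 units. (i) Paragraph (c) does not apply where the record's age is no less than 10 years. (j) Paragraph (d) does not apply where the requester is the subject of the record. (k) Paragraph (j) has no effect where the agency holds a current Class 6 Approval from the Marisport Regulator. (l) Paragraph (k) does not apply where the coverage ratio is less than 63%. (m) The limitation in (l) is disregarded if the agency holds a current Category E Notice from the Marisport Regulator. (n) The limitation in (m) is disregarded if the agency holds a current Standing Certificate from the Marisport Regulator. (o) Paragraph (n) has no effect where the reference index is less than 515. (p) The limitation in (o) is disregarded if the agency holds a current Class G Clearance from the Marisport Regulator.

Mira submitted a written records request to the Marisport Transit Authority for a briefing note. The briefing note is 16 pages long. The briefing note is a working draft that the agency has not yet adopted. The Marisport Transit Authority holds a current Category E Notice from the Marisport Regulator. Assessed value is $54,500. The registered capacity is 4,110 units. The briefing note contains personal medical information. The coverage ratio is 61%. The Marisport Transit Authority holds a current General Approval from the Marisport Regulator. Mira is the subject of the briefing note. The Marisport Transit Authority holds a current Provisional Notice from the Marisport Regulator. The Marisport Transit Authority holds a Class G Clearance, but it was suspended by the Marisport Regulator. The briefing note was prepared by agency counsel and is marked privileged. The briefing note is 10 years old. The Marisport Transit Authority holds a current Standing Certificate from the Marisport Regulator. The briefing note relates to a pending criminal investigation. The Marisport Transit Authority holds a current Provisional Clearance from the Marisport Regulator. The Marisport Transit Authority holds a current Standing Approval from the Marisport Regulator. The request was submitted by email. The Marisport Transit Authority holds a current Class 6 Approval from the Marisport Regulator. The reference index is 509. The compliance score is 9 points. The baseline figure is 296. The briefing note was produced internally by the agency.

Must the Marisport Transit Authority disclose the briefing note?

Exception (a) does not apply: the baseline figure is 296, not less than 260.
Exception (b): the number of pages in the record is 16, less than the 17 limit; the briefing note contains personal medical information — every condition holds. But: (h) operates against (b): the registered capacity is 4,110 units, below the 4,310 units limit. Exception (b) does not apply.
Exception (c) is satisfied on its face — a current General Approval is held; the briefing note is privileged. But: (i) operates against (c): the record's age is 10 years, meeting the 10 years threshold. (c) is therefore removed.
Exception (d)'s conditions are all satisfied: a current Standing Approval is held; a current Provisional Clearance is held. Under paragraphs (j)–(p): (j) would limit (d) — Mira is the subject of the briefing note — but (k) sets (j) aside: (k) operates against (j): a current Class 6 Approval is held. (l) would limit (k) — the coverage ratio is 61%, less than the 63% limit — but (m) sets (l) aside: (m) applies — a current Category E Notice is held. (n) applies (a current Standing Certificate is held), but is itself disapplied by (o): (o) applies — the reference index is 509, less than the 515 limit. (p) does not operate here (no current Class G Clearance is held), so (o) stands. So (d) applies.
Exception (e) does not apply: the briefing note was produced internally.

No — exception (d) applies; the Marisport Transit Authority is not required to disclose the briefing note.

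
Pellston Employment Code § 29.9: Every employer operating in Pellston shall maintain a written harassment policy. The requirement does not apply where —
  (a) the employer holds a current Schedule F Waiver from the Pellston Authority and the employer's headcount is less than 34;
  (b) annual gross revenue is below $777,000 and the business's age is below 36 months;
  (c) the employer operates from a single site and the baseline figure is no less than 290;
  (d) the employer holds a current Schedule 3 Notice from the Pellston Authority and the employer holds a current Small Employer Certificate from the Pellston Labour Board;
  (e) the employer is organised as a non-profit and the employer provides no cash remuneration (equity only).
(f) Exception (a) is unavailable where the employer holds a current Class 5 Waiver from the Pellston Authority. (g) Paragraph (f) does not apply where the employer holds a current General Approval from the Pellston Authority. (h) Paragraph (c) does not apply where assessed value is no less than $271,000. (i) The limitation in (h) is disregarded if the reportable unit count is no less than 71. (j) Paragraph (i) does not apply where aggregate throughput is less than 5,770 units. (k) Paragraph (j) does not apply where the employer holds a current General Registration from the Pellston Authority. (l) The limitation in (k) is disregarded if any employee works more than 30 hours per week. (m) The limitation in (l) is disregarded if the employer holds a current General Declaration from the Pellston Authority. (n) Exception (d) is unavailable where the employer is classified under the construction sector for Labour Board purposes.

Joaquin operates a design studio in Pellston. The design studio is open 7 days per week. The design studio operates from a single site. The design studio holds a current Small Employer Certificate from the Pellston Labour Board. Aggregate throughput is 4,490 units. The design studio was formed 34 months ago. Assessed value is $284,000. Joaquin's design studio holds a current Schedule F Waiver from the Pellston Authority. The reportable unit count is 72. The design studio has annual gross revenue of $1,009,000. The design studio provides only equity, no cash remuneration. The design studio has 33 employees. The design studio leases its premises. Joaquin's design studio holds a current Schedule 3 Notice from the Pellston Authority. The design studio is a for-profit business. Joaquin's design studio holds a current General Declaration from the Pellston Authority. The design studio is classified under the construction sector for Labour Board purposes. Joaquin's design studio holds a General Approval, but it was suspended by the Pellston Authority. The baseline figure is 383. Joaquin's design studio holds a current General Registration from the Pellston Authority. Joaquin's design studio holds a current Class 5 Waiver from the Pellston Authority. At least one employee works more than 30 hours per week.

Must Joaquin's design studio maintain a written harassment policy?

All of (a)'s requirements are met (a current Schedule F Waiver is held; the employer's headcount is 33, less than the 34 limit). Turning to paragraphs (f)–(g): (f) is engaged — a current Class 5 Waiver is held. (g), which would lift (f), is not triggered — the General Approval is not current. (a) is therefore removed.
Exception (b) does not apply: annual gross revenue is $1,009,000, not below $777,000.
Exception (c)'s conditions are all satisfied: the employer operates from a single site; the baseline figure is 383, meeting the 290 threshold. Considering the limiting provisions: (h) would limit (c) — assessed value is $284,000, meeting the $271,000 threshold — but (i) sets (h) aside: (i) is engaged — the reportable unit count is 72, meeting the 71 threshold. (j) would limit (i) — aggregate throughput is 4,490 units, less than the 5,770 units limit — but (k) sets (j) aside: (k) operates against (j): a current General Registration is held. (l) operates (at least one employee exceeds 30 hours/week), but is itself disapplied by (m): (m) operates — a current General Declaration is held. Exception (c) stands.
Exception (d) is satisfied on its face — a current Schedule 3 Notice is held; a current Small Employer Certificate is held. But applying paragraph (n): (n) operates against (d): the design studio is classified under the construction sector. (d) is therefore removed.
Exception (e) requires that the employer is organised as a non-profit; but the employer is for-profit, so (e) is unavailable.

No — exception (c) applies; Joaquin's design studio is not required to maintain a written harassment policy.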